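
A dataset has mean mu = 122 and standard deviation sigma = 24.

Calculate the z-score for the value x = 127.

0.2083

Step 1: Recall the z-score formula: z = (x - mu) / sigma
Step 2: Substitute values: z = (127 - 122) / 24
Step 3: z = 5 / 24 = 0.2083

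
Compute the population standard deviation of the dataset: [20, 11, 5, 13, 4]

5.8172

Step 1: Compute the mean: 10.6
Step 2: Sum of squared deviations from the mean: 169.2
Step 3: Population variance = 169.2 / 5 = 33.84
Step 4: Standard deviation = sqrt(33.84) = 5.8172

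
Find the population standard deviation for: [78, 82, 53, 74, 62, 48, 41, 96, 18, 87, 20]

25.1376

Step 1: Compute the mean: 59.9091
Step 2: Sum of squared deviations from the mean: 6950.9091
Step 3: Population variance = 6950.9091 / 11 = 631.9008
Step 4: Standard deviation = sqrt(631.9008) = 25.1376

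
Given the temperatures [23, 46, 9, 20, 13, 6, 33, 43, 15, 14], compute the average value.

22.2

Step 1: Sum all values: 23 + 46 + 9 + 20 + 13 + 6 + 33 + 43 + 15 + 14 = 222
Step 2: Count the number of values: n = 10
Step 3: Mean = sum / n = 222 / 10 = 22.2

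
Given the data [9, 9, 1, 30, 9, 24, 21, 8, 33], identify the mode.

9

Step 1: Count the frequency of each value:
  1: appears 1 time(s)
  8: appears 1 time(s)
  9: appears 3 time(s)
  21: appears 1 time(s)
  24: appears 1 time(s)
  30: appears 1 time(s)
  33: appears 1 time(s)
Step 2: The value 9 appears most frequently (3 times).
Step 3: Mode = 9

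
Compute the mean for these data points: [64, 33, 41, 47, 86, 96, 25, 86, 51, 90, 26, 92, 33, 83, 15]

57.8667

Step 1: Sum all values: 64 + 33 + 41 + 47 + 86 + 96 + 25 + 86 + 51 + 90 + 26 + 92 + 33 + 83 + 15 = 868
Step 2: Count the number of values: n = 15
Step 3: Mean = sum / n = 868 / 15 = 57.8667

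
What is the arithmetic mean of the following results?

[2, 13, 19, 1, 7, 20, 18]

11.4286

Step 1: Sum all values: 2 + 13 + 19 + 1 + 7 + 20 + 18 = 80
Step 2: Count the number of values: n = 7
Step 3: Mean = sum / n = 80 / 7 = 11.4286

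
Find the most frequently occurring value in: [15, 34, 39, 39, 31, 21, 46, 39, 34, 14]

39

Step 1: Count the frequency of each value:
  14: appears 1 time(s)
  15: appears 1 time(s)
  21: appears 1 time(s)
  31: appears 1 time(s)
  34: appears 2 time(s)
  39: appears 3 time(s)
  46: appears 1 time(s)
Step 2: The value 39 appears most frequently (3 times).
Step 3: Mode = 39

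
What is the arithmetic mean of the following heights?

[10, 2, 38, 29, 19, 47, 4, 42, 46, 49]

28.6

Step 1: Sum all values: 10 + 2 + 38 + 29 + 19 + 47 + 4 + 42 + 46 + 49 = 286
Step 2: Count the number of values: n = 10
Step 3: Mean = sum / n = 286 / 10 = 28.6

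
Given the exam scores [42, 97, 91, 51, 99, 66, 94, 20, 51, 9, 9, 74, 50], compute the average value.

57.9231

Step 1: Sum all values: 42 + 97 + 91 + 51 + 99 + 66 + 94 + 20 + 51 + 9 + 9 + 74 + 50 = 753
Step 2: Count the number of values: n = 13
Step 3: Mean = sum / n = 753 / 13 = 57.9231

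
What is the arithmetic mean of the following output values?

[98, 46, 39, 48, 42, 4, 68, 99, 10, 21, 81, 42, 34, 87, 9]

48.5333

Step 1: Sum all values: 98 + 46 + 39 + 48 + 42 + 4 + 68 + 99 + 10 + 21 + 81 + 42 + 34 + 87 + 9 = 728
Step 2: Count the number of values: n = 15
Step 3: Mean = sum / n = 728 / 15 = 48.5333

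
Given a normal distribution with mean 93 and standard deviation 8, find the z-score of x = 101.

1

Step 1: Recall the z-score formula: z = (x - mu) / sigma
Step 2: Substitute values: z = (101 - 93) / 8
Step 3: z = 8 / 8 = 1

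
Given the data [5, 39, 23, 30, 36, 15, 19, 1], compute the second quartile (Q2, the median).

21

Step 1: Sort the data: [1, 5, 15, 19, 23, 30, 36, 39]
Step 2: n = 8
Step 3: Q2 is the median. Since n is even, it is the average of the values at positions 4 and 5:
  Q2 = (19 + 23) / 2 = 21
Step 4: Q2 = 21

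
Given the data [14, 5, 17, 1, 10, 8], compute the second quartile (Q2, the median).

9

Step 1: Sort the data: [1, 5, 8, 10, 14, 17]
Step 2: n = 6
Step 3: Q2 is the median. Since n is even, it is the average of the values at positions 3 and 4:
  Q2 = (8 + 10) / 2 = 9
Step 4: Q2 = 9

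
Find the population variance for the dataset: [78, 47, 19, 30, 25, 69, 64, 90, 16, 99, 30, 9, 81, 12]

922.1684

Step 1: Compute the mean: (78 + 47 + 19 + 30 + 25 + 69 + 64 + 90 + 16 + 99 + 30 + 9 + 81 + 12) / 14 = 47.7857
Step 2: Compute squared deviations from the mean:
  (78 - 47.7857)^2 = 912.9031
  (47 - 47.7857)^2 = 0.6173
  (19 - 47.7857)^2 = 828.6173
  (30 - 47.7857)^2 = 316.3316
  (25 - 47.7857)^2 = 519.1888
  (69 - 47.7857)^2 = 450.0459
  (64 - 47.7857)^2 = 262.9031
  (90 - 47.7857)^2 = 1782.0459
  (16 - 47.7857)^2 = 1010.3316
  (99 - 47.7857)^2 = 2622.9031
  (30 - 47.7857)^2 = 316.3316
  (9 - 47.7857)^2 = 1504.3316
  (81 - 47.7857)^2 = 1103.1888
  (12 - 47.7857)^2 = 1280.6173
Step 3: Sum of squared deviations = 12910.3571
Step 4: Population variance = 12910.3571 / 14 = 922.1684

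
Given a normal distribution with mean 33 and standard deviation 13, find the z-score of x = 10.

-1.7692

Step 1: Recall the z-score formula: z = (x - mu) / sigma
Step 2: Substitute values: z = (10 - 33) / 13
Step 3: z = -23 / 13 = -1.7692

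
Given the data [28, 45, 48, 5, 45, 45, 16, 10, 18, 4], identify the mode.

45

Step 1: Count the frequency of each value:
  4: appears 1 time(s)
  5: appears 1 time(s)
  10: appears 1 time(s)
  16: appears 1 time(s)
  18: appears 1 time(s)
  28: appears 1 time(s)
  45: appears 3 time(s)
  48: appears 1 time(s)
Step 2: The value 45 appears most frequently (3 times).
Step 3: Mode = 45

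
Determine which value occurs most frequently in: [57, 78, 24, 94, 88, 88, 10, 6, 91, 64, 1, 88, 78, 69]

88

Step 1: Count the frequency of each value:
  1: appears 1 time(s)
  6: appears 1 time(s)
  10: appears 1 time(s)
  24: appears 1 time(s)
  57: appears 1 time(s)
  64: appears 1 time(s)
  69: appears 1 time(s)
  78: appears 2 time(s)
  88: appears 3 time(s)
  91: appears 1 time(s)
  94: appears 1 time(s)
Step 2: The value 88 appears most frequently (3 times).
Step 3: Mode = 88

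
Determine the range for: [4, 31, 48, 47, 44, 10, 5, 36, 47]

44

Step 1: Identify the maximum value: max = 48
Step 2: Identify the minimum value: min = 4
Step 3: Range = max - min = 48 - 4 = 44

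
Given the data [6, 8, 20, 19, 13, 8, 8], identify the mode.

8

Step 1: Count the frequency of each value:
  6: appears 1 time(s)
  8: appears 3 time(s)
  13: appears 1 time(s)
  19: appears 1 time(s)
  20: appears 1 time(s)
Step 2: The value 8 appears most frequently (3 times).
Step 3: Mode = 8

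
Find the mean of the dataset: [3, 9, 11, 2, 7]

6.4

Step 1: Sum all values: 3 + 9 + 11 + 2 + 7 = 32
Step 2: Count the number of values: n = 5
Step 3: Mean = sum / n = 32 / 5 = 6.4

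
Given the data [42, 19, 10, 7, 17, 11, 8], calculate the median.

11

Step 1: Sort the data in ascending order: [7, 8, 10, 11, 17, 19, 42]
Step 2: The number of values is n = 7.
Step 3: Since n is odd, the median is the middle value at position 4: 11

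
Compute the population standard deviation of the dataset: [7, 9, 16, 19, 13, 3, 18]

5.5659

Step 1: Compute the mean: 12.1429
Step 2: Sum of squared deviations from the mean: 216.8571
Step 3: Population variance = 216.8571 / 7 = 30.9796
Step 4: Standard deviation = sqrt(30.9796) = 5.5659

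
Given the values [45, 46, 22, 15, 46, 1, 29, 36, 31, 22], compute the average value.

29.3

Step 1: Sum all values: 45 + 46 + 22 + 15 + 46 + 1 + 29 + 36 + 31 + 22 = 293
Step 2: Count the number of values: n = 10
Step 3: Mean = sum / n = 293 / 10 = 29.3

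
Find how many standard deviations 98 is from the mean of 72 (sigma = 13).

2

Step 1: Recall the z-score formula: z = (x - mu) / sigma
Step 2: Substitute values: z = (98 - 72) / 13
Step 3: z = 26 / 13 = 2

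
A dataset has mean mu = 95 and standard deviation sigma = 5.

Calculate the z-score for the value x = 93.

-0.4

Step 1: Recall the z-score formula: z = (x - mu) / sigma
Step 2: Substitute values: z = (93 - 95) / 5
Step 3: z = -2 / 5 = -0.4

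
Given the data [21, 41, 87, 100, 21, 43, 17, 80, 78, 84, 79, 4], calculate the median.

60.5

Step 1: Sort the data in ascending order: [4, 17, 21, 21, 41, 43, 78, 79, 80, 84, 87, 100]
Step 2: The number of values is n = 12.
Step 3: Since n is even, the median is the average of positions 6 and 7:
  Median = (43 + 78) / 2 = 60.5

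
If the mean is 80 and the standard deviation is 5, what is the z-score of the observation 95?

3

Step 1: Recall the z-score formula: z = (x - mu) / sigma
Step 2: Substitute values: z = (95 - 80) / 5
Step 3: z = 15 / 5 = 3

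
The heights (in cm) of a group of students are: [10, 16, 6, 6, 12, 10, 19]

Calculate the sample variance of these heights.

23.5714

Step 1: Compute the mean: (10 + 16 + 6 + 6 + 12 + 10 + 19) / 7 = 11.2857
Step 2: Compute squared deviations from the mean:
  (10 - 11.2857)^2 = 1.6531
  (16 - 11.2857)^2 = 22.2245
  (6 - 11.2857)^2 = 27.9388
  (6 - 11.2857)^2 = 27.9388
  (12 - 11.2857)^2 = 0.5102
  (10 - 11.2857)^2 = 1.6531
  (19 - 11.2857)^2 = 59.5102
Step 3: Sum of squared deviations = 141.4286
Step 4: Sample variance = 141.4286 / 6 = 23.5714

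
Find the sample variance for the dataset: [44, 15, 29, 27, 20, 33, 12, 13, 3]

159.1944

Step 1: Compute the mean: (44 + 15 + 29 + 27 + 20 + 33 + 12 + 13 + 3) / 9 = 21.7778
Step 2: Compute squared deviations from the mean:
  (44 - 21.7778)^2 = 493.8272
  (15 - 21.7778)^2 = 45.9383
  (29 - 21.7778)^2 = 52.1605
  (27 - 21.7778)^2 = 27.2716
  (20 - 21.7778)^2 = 3.1605
  (33 - 21.7778)^2 = 125.9383
  (12 - 21.7778)^2 = 95.6049
  (13 - 21.7778)^2 = 77.0494
  (3 - 21.7778)^2 = 352.6049
Step 3: Sum of squared deviations = 1273.5556
Step 4: Sample variance = 1273.5556 / 8 = 159.1944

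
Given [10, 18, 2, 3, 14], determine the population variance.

38.24

Step 1: Compute the mean: (10 + 18 + 2 + 3 + 14) / 5 = 9.4
Step 2: Compute squared deviations from the mean:
  (10 - 9.4)^2 = 0.36
  (18 - 9.4)^2 = 73.96
  (2 - 9.4)^2 = 54.76
  (3 - 9.4)^2 = 40.96
  (14 - 9.4)^2 = 21.16
Step 3: Sum of squared deviations = 191.2
Step 4: Population variance = 191.2 / 5 = 38.24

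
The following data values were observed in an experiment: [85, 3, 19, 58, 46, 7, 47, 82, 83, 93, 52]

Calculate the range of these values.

90

Step 1: Identify the maximum value: max = 93
Step 2: Identify the minimum value: min = 3
Step 3: Range = max - min = 93 - 3 = 90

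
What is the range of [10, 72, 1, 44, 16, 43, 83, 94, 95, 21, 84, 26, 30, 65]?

94

Step 1: Identify the maximum value: max = 95
Step 2: Identify the minimum value: min = 1
Step 3: Range = max - min = 95 - 1 = 94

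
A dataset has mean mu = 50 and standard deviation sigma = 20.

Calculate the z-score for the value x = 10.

-2

Step 1: Recall the z-score formula: z = (x - mu) / sigma
Step 2: Substitute values: z = (10 - 50) / 20
Step 3: z = -40 / 20 = -2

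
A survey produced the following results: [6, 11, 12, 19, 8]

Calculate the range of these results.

13

Step 1: Identify the maximum value: max = 19
Step 2: Identify the minimum value: min = 6
Step 3: Range = max - min = 19 - 6 = 13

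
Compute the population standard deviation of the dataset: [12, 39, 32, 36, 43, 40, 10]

12.6119

Step 1: Compute the mean: 30.2857
Step 2: Sum of squared deviations from the mean: 1113.4286
Step 3: Population variance = 1113.4286 / 7 = 159.0612
Step 4: Standard deviation = sqrt(159.0612) = 12.6119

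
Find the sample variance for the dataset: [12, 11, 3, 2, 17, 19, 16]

44.9524

Step 1: Compute the mean: (12 + 11 + 3 + 2 + 17 + 19 + 16) / 7 = 11.4286
Step 2: Compute squared deviations from the mean:
  (12 - 11.4286)^2 = 0.3265
  (11 - 11.4286)^2 = 0.1837
  (3 - 11.4286)^2 = 71.0408
  (2 - 11.4286)^2 = 88.898
  (17 - 11.4286)^2 = 31.0408
  (19 - 11.4286)^2 = 57.3265
  (16 - 11.4286)^2 = 20.898
Step 3: Sum of squared deviations = 269.7143
Step 4: Sample variance = 269.7143 / 6 = 44.9524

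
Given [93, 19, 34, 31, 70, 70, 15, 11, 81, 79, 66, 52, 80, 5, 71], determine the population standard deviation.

28.6966

Step 1: Compute the mean: 51.8
Step 2: Sum of squared deviations from the mean: 12352.4
Step 3: Population variance = 12352.4 / 15 = 823.4933
Step 4: Standard deviation = sqrt(823.4933) = 28.6966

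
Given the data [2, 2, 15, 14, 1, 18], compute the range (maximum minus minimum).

17

Step 1: Identify the maximum value: max = 18
Step 2: Identify the minimum value: min = 1
Step 3: Range = max - min = 18 - 1 = 17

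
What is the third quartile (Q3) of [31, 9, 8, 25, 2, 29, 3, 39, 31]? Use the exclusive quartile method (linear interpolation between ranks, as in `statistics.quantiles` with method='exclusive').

31

Step 1: Sort the data: [2, 3, 8, 9, 25, 29, 31, 31, 39]
Step 2: n = 9
Step 3: Using the exclusive quartile method:
  Q1 = 5.5
  Q2 (median) = 25
  Q3 = 31
  IQR = Q3 - Q1 = 31 - 5.5 = 25.5
Step 4: Q3 = 31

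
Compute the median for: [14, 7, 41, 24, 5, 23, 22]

22

Step 1: Sort the data in ascending order: [5, 7, 14, 22, 23, 24, 41]
Step 2: The number of values is n = 7.
Step 3: Since n is odd, the median is the middle value at position 4: 22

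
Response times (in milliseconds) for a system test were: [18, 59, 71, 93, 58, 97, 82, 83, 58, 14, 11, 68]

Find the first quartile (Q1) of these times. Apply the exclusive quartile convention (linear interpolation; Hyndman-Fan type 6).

28

Step 1: Sort the data: [11, 14, 18, 58, 58, 59, 68, 71, 82, 83, 93, 97]
Step 2: n = 12
Step 3: Using the exclusive quartile method:
  Q1 = 28
  Q2 (median) = 63.5
  Q3 = 82.75
  IQR = Q3 - Q1 = 82.75 - 28 = 54.75
Step 4: Q1 = 28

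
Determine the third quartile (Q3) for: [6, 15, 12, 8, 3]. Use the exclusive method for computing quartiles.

13.5

Step 1: Sort the data: [3, 6, 8, 12, 15]
Step 2: n = 5
Step 3: Using the exclusive quartile method:
  Q1 = 4.5
  Q2 (median) = 8
  Q3 = 13.5
  IQR = Q3 - Q1 = 13.5 - 4.5 = 9
Step 4: Q3 = 13.5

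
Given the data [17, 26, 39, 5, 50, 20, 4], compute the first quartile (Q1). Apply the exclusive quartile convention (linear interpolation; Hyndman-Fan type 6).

5

Step 1: Sort the data: [4, 5, 17, 20, 26, 39, 50]
Step 2: n = 7
Step 3: Using the exclusive quartile method:
  Q1 = 5
  Q2 (median) = 20
  Q3 = 39
  IQR = Q3 - Q1 = 39 - 5 = 34
Step 4: Q1 = 5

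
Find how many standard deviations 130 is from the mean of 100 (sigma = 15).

2

Step 1: Recall the z-score formula: z = (x - mu) / sigma
Step 2: Substitute values: z = (130 - 100) / 15
Step 3: z = 30 / 15 = 2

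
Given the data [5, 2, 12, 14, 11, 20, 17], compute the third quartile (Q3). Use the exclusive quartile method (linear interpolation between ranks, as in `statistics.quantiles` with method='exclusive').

17

Step 1: Sort the data: [2, 5, 11, 12, 14, 17, 20]
Step 2: n = 7
Step 3: Using the exclusive quartile method:
  Q1 = 5
  Q2 (median) = 12
  Q3 = 17
  IQR = Q3 - Q1 = 17 - 5 = 12
Step 4: Q3 = 17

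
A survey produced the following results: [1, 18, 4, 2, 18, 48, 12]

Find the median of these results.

12

Step 1: Sort the data in ascending order: [1, 2, 4, 12, 18, 18, 48]
Step 2: The number of values is n = 7.
Step 3: Since n is odd, the median is the middle value at position 4: 12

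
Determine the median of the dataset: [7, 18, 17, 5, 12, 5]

9.5

Step 1: Sort the data in ascending order: [5, 5, 7, 12, 17, 18]
Step 2: The number of values is n = 6.
Step 3: Since n is even, the median is the average of positions 3 and 4:
  Median = (7 + 12) / 2 = 9.5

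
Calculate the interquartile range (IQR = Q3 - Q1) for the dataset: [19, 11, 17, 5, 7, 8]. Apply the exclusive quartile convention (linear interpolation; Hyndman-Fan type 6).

11

Step 1: Sort the data: [5, 7, 8, 11, 17, 19]
Step 2: n = 6
Step 3: Using the exclusive quartile method:
  Q1 = 6.5
  Q2 (median) = 9.5
  Q3 = 17.5
  IQR = Q3 - Q1 = 17.5 - 6.5 = 11
Step 4: IQR = 11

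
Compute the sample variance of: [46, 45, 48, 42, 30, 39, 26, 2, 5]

304.5278

Step 1: Compute the mean: (46 + 45 + 48 + 42 + 30 + 39 + 26 + 2 + 5) / 9 = 31.4444
Step 2: Compute squared deviations from the mean:
  (46 - 31.4444)^2 = 211.8642
  (45 - 31.4444)^2 = 183.7531
  (48 - 31.4444)^2 = 274.0864
  (42 - 31.4444)^2 = 111.4198
  (30 - 31.4444)^2 = 2.0864
  (39 - 31.4444)^2 = 57.0864
  (26 - 31.4444)^2 = 29.642
  (2 - 31.4444)^2 = 866.9753
  (5 - 31.4444)^2 = 699.3086
Step 3: Sum of squared deviations = 2436.2222
Step 4: Sample variance = 2436.2222 / 8 = 304.5278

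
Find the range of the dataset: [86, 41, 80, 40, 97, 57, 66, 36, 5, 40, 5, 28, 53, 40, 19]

92

Step 1: Identify the maximum value: max = 97
Step 2: Identify the minimum value: min = 5
Step 3: Range = max - min = 97 - 5 = 92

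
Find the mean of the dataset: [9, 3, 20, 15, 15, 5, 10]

11

Step 1: Sum all values: 9 + 3 + 20 + 15 + 15 + 5 + 10 = 77
Step 2: Count the number of values: n = 7
Step 3: Mean = sum / n = 77 / 7 = 11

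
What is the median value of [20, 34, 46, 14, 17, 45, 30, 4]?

25

Step 1: Sort the data in ascending order: [4, 14, 17, 20, 30, 34, 45, 46]
Step 2: The number of values is n = 8.
Step 3: Since n is even, the median is the average of positions 4 and 5:
  Median = (20 + 30) / 2 = 25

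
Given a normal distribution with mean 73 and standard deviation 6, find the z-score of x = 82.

1.5

Step 1: Recall the z-score formula: z = (x - mu) / sigma
Step 2: Substitute values: z = (82 - 73) / 6
Step 3: z = 9 / 6 = 1.5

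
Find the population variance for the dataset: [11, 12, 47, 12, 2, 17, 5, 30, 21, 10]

158.81

Step 1: Compute the mean: (11 + 12 + 47 + 12 + 2 + 17 + 5 + 30 + 21 + 10) / 10 = 16.7
Step 2: Compute squared deviations from the mean:
  (11 - 16.7)^2 = 32.49
  (12 - 16.7)^2 = 22.09
  (47 - 16.7)^2 = 918.09
  (12 - 16.7)^2 = 22.09
  (2 - 16.7)^2 = 216.09
  (17 - 16.7)^2 = 0.09
  (5 - 16.7)^2 = 136.89
  (30 - 16.7)^2 = 176.89
  (21 - 16.7)^2 = 18.49
  (10 - 16.7)^2 = 44.89
Step 3: Sum of squared deviations = 1588.1
Step 4: Population variance = 1588.1 / 10 = 158.81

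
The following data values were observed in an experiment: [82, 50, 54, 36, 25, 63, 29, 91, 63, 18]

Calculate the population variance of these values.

533.29

Step 1: Compute the mean: (82 + 50 + 54 + 36 + 25 + 63 + 29 + 91 + 63 + 18) / 10 = 51.1
Step 2: Compute squared deviations from the mean:
  (82 - 51.1)^2 = 954.81
  (50 - 51.1)^2 = 1.21
  (54 - 51.1)^2 = 8.41
  (36 - 51.1)^2 = 228.01
  (25 - 51.1)^2 = 681.21
  (63 - 51.1)^2 = 141.61
  (29 - 51.1)^2 = 488.41
  (91 - 51.1)^2 = 1592.01
  (63 - 51.1)^2 = 141.61
  (18 - 51.1)^2 = 1095.61
Step 3: Sum of squared deviations = 5332.9
Step 4: Population variance = 5332.9 / 10 = 533.29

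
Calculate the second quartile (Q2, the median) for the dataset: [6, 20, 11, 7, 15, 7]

9

Step 1: Sort the data: [6, 7, 7, 11, 15, 20]
Step 2: n = 6
Step 3: Q2 is the median. Since n is even, it is the average of the values at positions 3 and 4:
  Q2 = (7 + 11) / 2 = 9
Step 4: Q2 = 9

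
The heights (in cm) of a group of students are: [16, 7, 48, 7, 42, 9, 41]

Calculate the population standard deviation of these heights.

17.1357

Step 1: Compute the mean: 24.2857
Step 2: Sum of squared deviations from the mean: 2055.4286
Step 3: Population variance = 2055.4286 / 7 = 293.6327
Step 4: Standard deviation = sqrt(293.6327) = 17.1357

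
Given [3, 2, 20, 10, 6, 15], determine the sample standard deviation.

7.0899

Step 1: Compute the mean: 9.3333
Step 2: Sum of squared deviations from the mean: 251.3333
Step 3: Sample variance = 251.3333 / 5 = 50.2667
Step 4: Standard deviation = sqrt(50.2667) = 7.0899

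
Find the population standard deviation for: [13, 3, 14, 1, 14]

5.7619

Step 1: Compute the mean: 9
Step 2: Sum of squared deviations from the mean: 166
Step 3: Population variance = 166 / 5 = 33.2
Step 4: Standard deviation = sqrt(33.2) = 5.7619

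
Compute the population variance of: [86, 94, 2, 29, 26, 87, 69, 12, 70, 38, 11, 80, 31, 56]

934.5153

Step 1: Compute the mean: (86 + 94 + 2 + 29 + 26 + 87 + 69 + 12 + 70 + 38 + 11 + 80 + 31 + 56) / 14 = 49.3571
Step 2: Compute squared deviations from the mean:
  (86 - 49.3571)^2 = 1342.699
  (94 - 49.3571)^2 = 1992.9847
  (2 - 49.3571)^2 = 2242.699
  (29 - 49.3571)^2 = 414.4133
  (26 - 49.3571)^2 = 545.5561
  (87 - 49.3571)^2 = 1416.9847
  (69 - 49.3571)^2 = 385.8418
  (12 - 49.3571)^2 = 1395.5561
  (70 - 49.3571)^2 = 426.1276
  (38 - 49.3571)^2 = 128.9847
  (11 - 49.3571)^2 = 1471.2704
  (80 - 49.3571)^2 = 938.9847
  (31 - 49.3571)^2 = 336.9847
  (56 - 49.3571)^2 = 44.1276
Step 3: Sum of squared deviations = 13083.2143
Step 4: Population variance = 13083.2143 / 14 = 934.5153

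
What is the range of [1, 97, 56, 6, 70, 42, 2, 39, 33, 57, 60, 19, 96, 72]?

96

Step 1: Identify the maximum value: max = 97
Step 2: Identify the minimum value: min = 1
Step 3: Range = max - min = 97 - 1 = 96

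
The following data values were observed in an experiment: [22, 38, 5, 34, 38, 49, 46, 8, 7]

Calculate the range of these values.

44

Step 1: Identify the maximum value: max = 49
Step 2: Identify the minimum value: min = 5
Step 3: Range = max - min = 49 - 5 = 44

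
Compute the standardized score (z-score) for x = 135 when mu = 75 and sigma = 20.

3

Step 1: Recall the z-score formula: z = (x - mu) / sigma
Step 2: Substitute values: z = (135 - 75) / 20
Step 3: z = 60 / 20 = 3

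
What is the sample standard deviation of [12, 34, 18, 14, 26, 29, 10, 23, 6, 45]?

12.1019

Step 1: Compute the mean: 21.7
Step 2: Sum of squared deviations from the mean: 1318.1
Step 3: Sample variance = 1318.1 / 9 = 146.4556
Step 4: Standard deviation = sqrt(146.4556) = 12.1019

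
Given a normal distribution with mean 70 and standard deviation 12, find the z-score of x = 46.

-2

Step 1: Recall the z-score formula: z = (x - mu) / sigma
Step 2: Substitute values: z = (46 - 70) / 12
Step 3: z = -24 / 12 = -2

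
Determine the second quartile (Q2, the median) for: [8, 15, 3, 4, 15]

8

Step 1: Sort the data: [3, 4, 8, 15, 15]
Step 2: n = 5
Step 3: Q2 is the median. Since n is odd, it is the middle value at position 3: 8
Step 4: Q2 = 8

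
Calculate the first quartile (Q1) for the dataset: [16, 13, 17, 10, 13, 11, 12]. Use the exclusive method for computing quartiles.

11

Step 1: Sort the data: [10, 11, 12, 13, 13, 16, 17]
Step 2: n = 7
Step 3: Using the exclusive quartile method:
  Q1 = 11
  Q2 (median) = 13
  Q3 = 16
  IQR = Q3 - Q1 = 16 - 11 = 5
Step 4: Q1 = 11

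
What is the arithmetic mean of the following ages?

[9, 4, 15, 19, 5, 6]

9.6667

Step 1: Sum all values: 9 + 4 + 15 + 19 + 5 + 6 = 58
Step 2: Count the number of values: n = 6
Step 3: Mean = sum / n = 58 / 6 = 9.6667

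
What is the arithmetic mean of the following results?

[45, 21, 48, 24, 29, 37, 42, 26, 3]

30.5556

Step 1: Sum all values: 45 + 21 + 48 + 24 + 29 + 37 + 42 + 26 + 3 = 275
Step 2: Count the number of values: n = 9
Step 3: Mean = sum / n = 275 / 9 = 30.5556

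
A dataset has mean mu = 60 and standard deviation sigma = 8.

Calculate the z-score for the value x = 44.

-2

Step 1: Recall the z-score formula: z = (x - mu) / sigma
Step 2: Substitute values: z = (44 - 60) / 8
Step 3: z = -16 / 8 = -2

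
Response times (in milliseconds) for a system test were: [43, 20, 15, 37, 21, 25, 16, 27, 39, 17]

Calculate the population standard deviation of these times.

9.716

Step 1: Compute the mean: 26
Step 2: Sum of squared deviations from the mean: 944
Step 3: Population variance = 944 / 10 = 94.4
Step 4: Standard deviation = sqrt(94.4) = 9.716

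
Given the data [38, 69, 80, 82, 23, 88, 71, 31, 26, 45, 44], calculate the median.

45

Step 1: Sort the data in ascending order: [23, 26, 31, 38, 44, 45, 69, 71, 80, 82, 88]
Step 2: The number of values is n = 11.
Step 3: Since n is odd, the median is the middle value at position 6: 45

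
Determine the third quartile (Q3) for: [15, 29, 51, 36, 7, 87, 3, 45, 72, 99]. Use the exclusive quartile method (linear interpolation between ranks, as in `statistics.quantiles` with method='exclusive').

75.75

Step 1: Sort the data: [3, 7, 15, 29, 36, 45, 51, 72, 87, 99]
Step 2: n = 10
Step 3: Using the exclusive quartile method:
  Q1 = 13
  Q2 (median) = 40.5
  Q3 = 75.75
  IQR = Q3 - Q1 = 75.75 - 13 = 62.75
Step 4: Q3 = 75.75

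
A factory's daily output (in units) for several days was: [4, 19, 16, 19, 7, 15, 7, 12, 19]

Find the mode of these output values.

19

Step 1: Count the frequency of each value:
  4: appears 1 time(s)
  7: appears 2 time(s)
  12: appears 1 time(s)
  15: appears 1 time(s)
  16: appears 1 time(s)
  19: appears 3 time(s)
Step 2: The value 19 appears most frequently (3 times).
Step 3: Mode = 19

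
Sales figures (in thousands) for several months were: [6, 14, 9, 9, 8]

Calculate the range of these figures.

8

Step 1: Identify the maximum value: max = 14
Step 2: Identify the minimum value: min = 6
Step 3: Range = max - min = 14 - 6 = 8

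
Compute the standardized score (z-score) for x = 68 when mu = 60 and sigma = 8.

1

Step 1: Recall the z-score formula: z = (x - mu) / sigma
Step 2: Substitute values: z = (68 - 60) / 8
Step 3: z = 8 / 8 = 1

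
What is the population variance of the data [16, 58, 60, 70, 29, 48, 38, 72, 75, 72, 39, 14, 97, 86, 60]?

563.5733

Step 1: Compute the mean: (16 + 58 + 60 + 70 + 29 + 48 + 38 + 72 + 75 + 72 + 39 + 14 + 97 + 86 + 60) / 15 = 55.6
Step 2: Compute squared deviations from the mean:
  (16 - 55.6)^2 = 1568.16
  (58 - 55.6)^2 = 5.76
  (60 - 55.6)^2 = 19.36
  (70 - 55.6)^2 = 207.36
  (29 - 55.6)^2 = 707.56
  (48 - 55.6)^2 = 57.76
  (38 - 55.6)^2 = 309.76
  (72 - 55.6)^2 = 268.96
  (75 - 55.6)^2 = 376.36
  (72 - 55.6)^2 = 268.96
  (39 - 55.6)^2 = 275.56
  (14 - 55.6)^2 = 1730.56
  (97 - 55.6)^2 = 1713.96
  (86 - 55.6)^2 = 924.16
  (60 - 55.6)^2 = 19.36
Step 3: Sum of squared deviations = 8453.6
Step 4: Population variance = 8453.6 / 15 = 563.5733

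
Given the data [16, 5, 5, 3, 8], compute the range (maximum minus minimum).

13

Step 1: Identify the maximum value: max = 16
Step 2: Identify the minimum value: min = 3
Step 3: Range = max - min = 16 - 3 = 13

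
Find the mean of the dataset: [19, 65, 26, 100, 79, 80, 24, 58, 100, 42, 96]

62.6364

Step 1: Sum all values: 19 + 65 + 26 + 100 + 79 + 80 + 24 + 58 + 100 + 42 + 96 = 689
Step 2: Count the number of values: n = 11
Step 3: Mean = sum / n = 689 / 11 = 62.6364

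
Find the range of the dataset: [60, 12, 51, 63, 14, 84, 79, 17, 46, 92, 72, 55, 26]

80

Step 1: Identify the maximum value: max = 92
Step 2: Identify the minimum value: min = 12
Step 3: Range = max - min = 92 - 12 = 80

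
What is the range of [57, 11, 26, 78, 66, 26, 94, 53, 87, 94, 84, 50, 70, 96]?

85

Step 1: Identify the maximum value: max = 96
Step 2: Identify the minimum value: min = 11
Step 3: Range = max - min = 96 - 11 = 85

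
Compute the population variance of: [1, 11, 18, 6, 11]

32.24

Step 1: Compute the mean: (1 + 11 + 18 + 6 + 11) / 5 = 9.4
Step 2: Compute squared deviations from the mean:
  (1 - 9.4)^2 = 70.56
  (11 - 9.4)^2 = 2.56
  (18 - 9.4)^2 = 73.96
  (6 - 9.4)^2 = 11.56
  (11 - 9.4)^2 = 2.56
Step 3: Sum of squared deviations = 161.2
Step 4: Population variance = 161.2 / 5 = 32.24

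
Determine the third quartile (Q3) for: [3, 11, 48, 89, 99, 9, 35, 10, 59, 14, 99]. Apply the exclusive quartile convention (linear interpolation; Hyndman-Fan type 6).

89

Step 1: Sort the data: [3, 9, 10, 11, 14, 35, 48, 59, 89, 99, 99]
Step 2: n = 11
Step 3: Using the exclusive quartile method:
  Q1 = 10
  Q2 (median) = 35
  Q3 = 89
  IQR = Q3 - Q1 = 89 - 10 = 79
Step 4: Q3 = 89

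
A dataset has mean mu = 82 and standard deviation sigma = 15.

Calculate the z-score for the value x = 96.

0.9333

Step 1: Recall the z-score formula: z = (x - mu) / sigma
Step 2: Substitute values: z = (96 - 82) / 15
Step 3: z = 14 / 15 = 0.9333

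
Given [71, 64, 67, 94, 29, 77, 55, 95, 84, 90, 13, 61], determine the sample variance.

635.8788

Step 1: Compute the mean: (71 + 64 + 67 + 94 + 29 + 77 + 55 + 95 + 84 + 90 + 13 + 61) / 12 = 66.6667
Step 2: Compute squared deviations from the mean:
  (71 - 66.6667)^2 = 18.7778
  (64 - 66.6667)^2 = 7.1111
  (67 - 66.6667)^2 = 0.1111
  (94 - 66.6667)^2 = 747.1111
  (29 - 66.6667)^2 = 1418.7778
  (77 - 66.6667)^2 = 106.7778
  (55 - 66.6667)^2 = 136.1111
  (95 - 66.6667)^2 = 802.7778
  (84 - 66.6667)^2 = 300.4444
  (90 - 66.6667)^2 = 544.4444
  (13 - 66.6667)^2 = 2880.1111
  (61 - 66.6667)^2 = 32.1111
Step 3: Sum of squared deviations = 6994.6667
Step 4: Sample variance = 6994.6667 / 11 = 635.8788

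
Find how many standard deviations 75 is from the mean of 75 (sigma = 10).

0

Step 1: Recall the z-score formula: z = (x - mu) / sigma
Step 2: Substitute values: z = (75 - 75) / 10
Step 3: z = 0 / 10 = 0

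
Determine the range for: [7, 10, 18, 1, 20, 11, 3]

19

Step 1: Identify the maximum value: max = 20
Step 2: Identify the minimum value: min = 1
Step 3: Range = max - min = 20 - 1 = 19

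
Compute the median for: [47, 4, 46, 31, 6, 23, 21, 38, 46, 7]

27

Step 1: Sort the data in ascending order: [4, 6, 7, 21, 23, 31, 38, 46, 46, 47]
Step 2: The number of values is n = 10.
Step 3: Since n is even, the median is the average of positions 5 and 6:
  Median = (23 + 31) / 2 = 27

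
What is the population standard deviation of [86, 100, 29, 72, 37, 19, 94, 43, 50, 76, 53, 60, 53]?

23.9953

Step 1: Compute the mean: 59.3846
Step 2: Sum of squared deviations from the mean: 7485.0769
Step 3: Population variance = 7485.0769 / 13 = 575.7751
Step 4: Standard deviation = sqrt(575.7751) = 23.9953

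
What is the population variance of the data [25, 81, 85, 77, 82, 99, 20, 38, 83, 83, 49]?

681.686

Step 1: Compute the mean: (25 + 81 + 85 + 77 + 82 + 99 + 20 + 38 + 83 + 83 + 49) / 11 = 65.6364
Step 2: Compute squared deviations from the mean:
  (25 - 65.6364)^2 = 1651.314
  (81 - 65.6364)^2 = 236.0413
  (85 - 65.6364)^2 = 374.9504
  (77 - 65.6364)^2 = 129.1322
  (82 - 65.6364)^2 = 267.7686
  (99 - 65.6364)^2 = 1113.1322
  (20 - 65.6364)^2 = 2082.6777
  (38 - 65.6364)^2 = 763.7686
  (83 - 65.6364)^2 = 301.4959
  (83 - 65.6364)^2 = 301.4959
  (49 - 65.6364)^2 = 276.7686
Step 3: Sum of squared deviations = 7498.5455
Step 4: Population variance = 7498.5455 / 11 = 681.686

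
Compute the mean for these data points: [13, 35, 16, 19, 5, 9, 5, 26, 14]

15.7778

Step 1: Sum all values: 13 + 35 + 16 + 19 + 5 + 9 + 5 + 26 + 14 = 142
Step 2: Count the number of values: n = 9
Step 3: Mean = sum / n = 142 / 9 = 15.7778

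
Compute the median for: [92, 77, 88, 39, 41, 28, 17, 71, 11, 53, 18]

41

Step 1: Sort the data in ascending order: [11, 17, 18, 28, 39, 41, 53, 71, 77, 88, 92]
Step 2: The number of values is n = 11.
Step 3: Since n is odd, the median is the middle value at position 6: 41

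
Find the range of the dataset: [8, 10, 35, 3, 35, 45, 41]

42

Step 1: Identify the maximum value: max = 45
Step 2: Identify the minimum value: min = 3
Step 3: Range = max - min = 45 - 3 = 42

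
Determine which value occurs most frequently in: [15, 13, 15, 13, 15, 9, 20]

15

Step 1: Count the frequency of each value:
  9: appears 1 time(s)
  13: appears 2 time(s)
  15: appears 3 time(s)
  20: appears 1 time(s)
Step 2: The value 15 appears most frequently (3 times).
Step 3: Mode = 15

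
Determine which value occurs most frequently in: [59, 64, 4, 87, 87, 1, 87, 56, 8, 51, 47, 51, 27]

87

Step 1: Count the frequency of each value:
  1: appears 1 time(s)
  4: appears 1 time(s)
  8: appears 1 time(s)
  27: appears 1 time(s)
  47: appears 1 time(s)
  51: appears 2 time(s)
  56: appears 1 time(s)
  59: appears 1 time(s)
  64: appears 1 time(s)
  87: appears 3 time(s)
Step 2: The value 87 appears most frequently (3 times).
Step 3: Mode = 87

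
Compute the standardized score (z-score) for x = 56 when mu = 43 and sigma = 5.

2.6

Step 1: Recall the z-score formula: z = (x - mu) / sigma
Step 2: Substitute values: z = (56 - 43) / 5
Step 3: z = 13 / 5 = 2.6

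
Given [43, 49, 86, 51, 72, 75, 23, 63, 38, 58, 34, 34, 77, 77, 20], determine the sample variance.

447.5238

Step 1: Compute the mean: (43 + 49 + 86 + 51 + 72 + 75 + 23 + 63 + 38 + 58 + 34 + 34 + 77 + 77 + 20) / 15 = 53.3333
Step 2: Compute squared deviations from the mean:
  (43 - 53.3333)^2 = 106.7778
  (49 - 53.3333)^2 = 18.7778
  (86 - 53.3333)^2 = 1067.1111
  (51 - 53.3333)^2 = 5.4444
  (72 - 53.3333)^2 = 348.4444
  (75 - 53.3333)^2 = 469.4444
  (23 - 53.3333)^2 = 920.1111
  (63 - 53.3333)^2 = 93.4444
  (38 - 53.3333)^2 = 235.1111
  (58 - 53.3333)^2 = 21.7778
  (34 - 53.3333)^2 = 373.7778
  (34 - 53.3333)^2 = 373.7778
  (77 - 53.3333)^2 = 560.1111
  (77 - 53.3333)^2 = 560.1111
  (20 - 53.3333)^2 = 1111.1111
Step 3: Sum of squared deviations = 6265.3333
Step 4: Sample variance = 6265.3333 / 14 = 447.5238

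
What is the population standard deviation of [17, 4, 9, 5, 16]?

5.4185

Step 1: Compute the mean: 10.2
Step 2: Sum of squared deviations from the mean: 146.8
Step 3: Population variance = 146.8 / 5 = 29.36
Step 4: Standard deviation = sqrt(29.36) = 5.4185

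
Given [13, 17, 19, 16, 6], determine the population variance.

20.56

Step 1: Compute the mean: (13 + 17 + 19 + 16 + 6) / 5 = 14.2
Step 2: Compute squared deviations from the mean:
  (13 - 14.2)^2 = 1.44
  (17 - 14.2)^2 = 7.84
  (19 - 14.2)^2 = 23.04
  (16 - 14.2)^2 = 3.24
  (6 - 14.2)^2 = 67.24
Step 3: Sum of squared deviations = 102.8
Step 4: Population variance = 102.8 / 5 = 20.56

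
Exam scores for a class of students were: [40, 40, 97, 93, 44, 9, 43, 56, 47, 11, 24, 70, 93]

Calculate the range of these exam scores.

88

Step 1: Identify the maximum value: max = 97
Step 2: Identify the minimum value: min = 9
Step 3: Range = max - min = 97 - 9 = 88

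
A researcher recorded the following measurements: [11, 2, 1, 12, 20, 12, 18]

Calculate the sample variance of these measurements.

52.1429

Step 1: Compute the mean: (11 + 2 + 1 + 12 + 20 + 12 + 18) / 7 = 10.8571
Step 2: Compute squared deviations from the mean:
  (11 - 10.8571)^2 = 0.0204
  (2 - 10.8571)^2 = 78.449
  (1 - 10.8571)^2 = 97.1633
  (12 - 10.8571)^2 = 1.3061
  (20 - 10.8571)^2 = 83.5918
  (12 - 10.8571)^2 = 1.3061
  (18 - 10.8571)^2 = 51.0204
Step 3: Sum of squared deviations = 312.8571
Step 4: Sample variance = 312.8571 / 6 = 52.1429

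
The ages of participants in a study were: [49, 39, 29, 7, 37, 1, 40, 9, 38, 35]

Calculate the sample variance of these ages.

274.0444

Step 1: Compute the mean: (49 + 39 + 29 + 7 + 37 + 1 + 40 + 9 + 38 + 35) / 10 = 28.4
Step 2: Compute squared deviations from the mean:
  (49 - 28.4)^2 = 424.36
  (39 - 28.4)^2 = 112.36
  (29 - 28.4)^2 = 0.36
  (7 - 28.4)^2 = 457.96
  (37 - 28.4)^2 = 73.96
  (1 - 28.4)^2 = 750.76
  (40 - 28.4)^2 = 134.56
  (9 - 28.4)^2 = 376.36
  (38 - 28.4)^2 = 92.16
  (35 - 28.4)^2 = 43.56
Step 3: Sum of squared deviations = 2466.4
Step 4: Sample variance = 2466.4 / 9 = 274.0444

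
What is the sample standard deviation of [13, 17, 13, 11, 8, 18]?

3.7238

Step 1: Compute the mean: 13.3333
Step 2: Sum of squared deviations from the mean: 69.3333
Step 3: Sample variance = 69.3333 / 5 = 13.8667
Step 4: Standard deviation = sqrt(13.8667) = 3.7238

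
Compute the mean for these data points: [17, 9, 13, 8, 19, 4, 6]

10.8571

Step 1: Sum all values: 17 + 9 + 13 + 8 + 19 + 4 + 6 = 76
Step 2: Count the number of values: n = 7
Step 3: Mean = sum / n = 76 / 7 = 10.8571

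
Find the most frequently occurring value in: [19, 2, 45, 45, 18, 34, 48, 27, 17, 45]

45

Step 1: Count the frequency of each value:
  2: appears 1 time(s)
  17: appears 1 time(s)
  18: appears 1 time(s)
  19: appears 1 time(s)
  27: appears 1 time(s)
  34: appears 1 time(s)
  45: appears 3 time(s)
  48: appears 1 time(s)
Step 2: The value 45 appears most frequently (3 times).
Step 3: Mode = 45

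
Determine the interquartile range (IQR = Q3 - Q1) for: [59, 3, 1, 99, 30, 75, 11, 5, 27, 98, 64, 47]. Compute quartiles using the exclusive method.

65.75

Step 1: Sort the data: [1, 3, 5, 11, 27, 30, 47, 59, 64, 75, 98, 99]
Step 2: n = 12
Step 3: Using the exclusive quartile method:
  Q1 = 6.5
  Q2 (median) = 38.5
  Q3 = 72.25
  IQR = Q3 - Q1 = 72.25 - 6.5 = 65.75
Step 4: IQR = 65.75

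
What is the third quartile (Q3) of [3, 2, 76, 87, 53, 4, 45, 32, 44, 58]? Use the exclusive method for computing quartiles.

62.5

Step 1: Sort the data: [2, 3, 4, 32, 44, 45, 53, 58, 76, 87]
Step 2: n = 10
Step 3: Using the exclusive quartile method:
  Q1 = 3.75
  Q2 (median) = 44.5
  Q3 = 62.5
  IQR = Q3 - Q1 = 62.5 - 3.75 = 58.75
Step 4: Q3 = 62.5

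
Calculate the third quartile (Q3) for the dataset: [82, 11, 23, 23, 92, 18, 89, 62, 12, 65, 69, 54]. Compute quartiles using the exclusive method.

78.75

Step 1: Sort the data: [11, 12, 18, 23, 23, 54, 62, 65, 69, 82, 89, 92]
Step 2: n = 12
Step 3: Using the exclusive quartile method:
  Q1 = 19.25
  Q2 (median) = 58
  Q3 = 78.75
  IQR = Q3 - Q1 = 78.75 - 19.25 = 59.5
Step 4: Q3 = 78.75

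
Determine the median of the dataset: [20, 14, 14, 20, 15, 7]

14.5

Step 1: Sort the data in ascending order: [7, 14, 14, 15, 20, 20]
Step 2: The number of values is n = 6.
Step 3: Since n is even, the median is the average of positions 3 and 4:
  Median = (14 + 15) / 2 = 14.5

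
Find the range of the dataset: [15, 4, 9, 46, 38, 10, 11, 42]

42

Step 1: Identify the maximum value: max = 46
Step 2: Identify the minimum value: min = 4
Step 3: Range = max - min = 46 - 4 = 42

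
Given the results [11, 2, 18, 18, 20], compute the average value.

13.8

Step 1: Sum all values: 11 + 2 + 18 + 18 + 20 = 69
Step 2: Count the number of values: n = 5
Step 3: Mean = sum / n = 69 / 5 = 13.8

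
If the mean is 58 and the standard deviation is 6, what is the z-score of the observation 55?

-0.5

Step 1: Recall the z-score formula: z = (x - mu) / sigma
Step 2: Substitute values: z = (55 - 58) / 6
Step 3: z = -3 / 6 = -0.5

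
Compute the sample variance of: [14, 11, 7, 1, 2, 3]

27.8667

Step 1: Compute the mean: (14 + 11 + 7 + 1 + 2 + 3) / 6 = 6.3333
Step 2: Compute squared deviations from the mean:
  (14 - 6.3333)^2 = 58.7778
  (11 - 6.3333)^2 = 21.7778
  (7 - 6.3333)^2 = 0.4444
  (1 - 6.3333)^2 = 28.4444
  (2 - 6.3333)^2 = 18.7778
  (3 - 6.3333)^2 = 11.1111
Step 3: Sum of squared deviations = 139.3333
Step 4: Sample variance = 139.3333 / 5 = 27.8667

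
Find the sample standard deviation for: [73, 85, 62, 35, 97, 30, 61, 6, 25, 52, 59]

27.1802

Step 1: Compute the mean: 53.1818
Step 2: Sum of squared deviations from the mean: 7387.6364
Step 3: Sample variance = 7387.6364 / 10 = 738.7636
Step 4: Standard deviation = sqrt(738.7636) = 27.1802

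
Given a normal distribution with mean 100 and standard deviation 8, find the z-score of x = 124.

3

Step 1: Recall the z-score formula: z = (x - mu) / sigma
Step 2: Substitute values: z = (124 - 100) / 8
Step 3: z = 24 / 8 = 3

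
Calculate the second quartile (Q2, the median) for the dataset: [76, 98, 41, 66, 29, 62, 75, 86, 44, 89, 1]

66

Step 1: Sort the data: [1, 29, 41, 44, 62, 66, 75, 76, 86, 89, 98]
Step 2: n = 11
Step 3: Q2 is the median. Since n is odd, it is the middle value at position 6: 66
Step 4: Q2 = 66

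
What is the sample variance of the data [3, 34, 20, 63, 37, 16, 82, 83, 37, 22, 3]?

808.8545

Step 1: Compute the mean: (3 + 34 + 20 + 63 + 37 + 16 + 82 + 83 + 37 + 22 + 3) / 11 = 36.3636
Step 2: Compute squared deviations from the mean:
  (3 - 36.3636)^2 = 1113.1322
  (34 - 36.3636)^2 = 5.5868
  (20 - 36.3636)^2 = 267.7686
  (63 - 36.3636)^2 = 709.4959
  (37 - 36.3636)^2 = 0.405
  (16 - 36.3636)^2 = 414.6777
  (82 - 36.3636)^2 = 2082.6777
  (83 - 36.3636)^2 = 2174.9504
  (37 - 36.3636)^2 = 0.405
  (22 - 36.3636)^2 = 206.314
  (3 - 36.3636)^2 = 1113.1322
Step 3: Sum of squared deviations = 8088.5455
Step 4: Sample variance = 8088.5455 / 10 = 808.8545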